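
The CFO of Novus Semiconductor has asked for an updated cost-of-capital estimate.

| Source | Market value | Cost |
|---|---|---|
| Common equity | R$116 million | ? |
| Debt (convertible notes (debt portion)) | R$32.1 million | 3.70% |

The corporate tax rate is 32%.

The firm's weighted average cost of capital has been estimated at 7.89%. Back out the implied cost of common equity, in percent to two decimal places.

Total capital V = 116 + 32.1 = 148.1.
Equity weight = 116/148.1 = 0.7833.
Convertible notes (debt portion) weight = 32.1/148.1 = 0.2167.
Debt contribution = 0.2167 × 3.7% × (1 − 32%) = 0.5453%.
Required equity contribution = 7.89% − 0.5453% = 7.3447%.
Re = 7.3447% / 0.7833 = 9.3771%.

9.38%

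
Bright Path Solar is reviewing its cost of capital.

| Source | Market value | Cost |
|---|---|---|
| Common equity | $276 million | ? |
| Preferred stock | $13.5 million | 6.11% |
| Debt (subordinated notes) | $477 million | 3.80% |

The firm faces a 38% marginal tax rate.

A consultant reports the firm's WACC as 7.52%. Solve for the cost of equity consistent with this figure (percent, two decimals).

Total capital V = 276 + 13.5 + 477 = 766.5.
Equity weight = 276/766.5 = 0.3601.
Preferred weight = 13.5/766.5 = 0.0176.
Subordinated notes weight = 477/766.5 = 0.6223.
Debt contribution = 0.6223 × 3.8% × (1 − 38%) = 1.4662%.
Preferred contribution = 0.0176 × 6.11% = 0.1076%.
Required equity contribution = 7.52% − 1.5738% = 5.9462%.
Re = 5.9462% / 0.3601 = 16.5137%.

16.51%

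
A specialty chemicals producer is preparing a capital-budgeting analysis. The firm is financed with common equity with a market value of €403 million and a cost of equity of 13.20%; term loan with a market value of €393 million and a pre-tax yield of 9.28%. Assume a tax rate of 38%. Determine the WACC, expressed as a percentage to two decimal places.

9.52%

Total capital V = 403 + 393 = 796.
Equity: weight = 403/796 = 0.5063; cost = 13.2%.
Term loan: weight = 393/796 = 0.4937; after-tax cost = 9.28% × (1 − 38%) = 5.7536%.
WACC = 0.5063 × 13.2000% + 0.4937 × 5.7536% = 9.5236%.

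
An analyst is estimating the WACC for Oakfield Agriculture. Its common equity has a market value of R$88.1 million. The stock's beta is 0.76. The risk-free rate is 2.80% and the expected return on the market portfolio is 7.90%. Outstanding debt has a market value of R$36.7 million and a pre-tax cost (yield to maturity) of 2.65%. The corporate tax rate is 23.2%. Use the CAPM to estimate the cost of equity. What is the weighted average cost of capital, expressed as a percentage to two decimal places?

Market risk premium = 7.9% − 2.8% = 5.1%.
Cost of equity via CAPM: Re = 2.8% + 0.76 × 5.1% = 6.6760%.
Total capital V = 88.1 + 36.7 = 124.8.
Equity: weight = 88.1/124.8 = 0.7059; cost = 6.676%.
Debt: weight = 36.7/124.8 = 0.2941; after-tax cost = 2.65% × (1 − 23.2%) = 2.0352%.
WACC = 0.7059 × 6.6760% + 0.2941 × 2.0352% = 5.3113%.

5.31%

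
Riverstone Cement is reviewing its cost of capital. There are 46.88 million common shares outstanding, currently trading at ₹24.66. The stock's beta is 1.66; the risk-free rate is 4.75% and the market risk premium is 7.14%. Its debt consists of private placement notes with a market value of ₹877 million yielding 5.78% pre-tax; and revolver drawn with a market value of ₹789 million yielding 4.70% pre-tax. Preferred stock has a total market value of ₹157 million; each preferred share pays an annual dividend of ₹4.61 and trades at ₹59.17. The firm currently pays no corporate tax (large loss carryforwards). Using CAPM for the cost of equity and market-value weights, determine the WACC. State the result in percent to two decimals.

9.80%

Cost of equity via CAPM: Re = 4.75% + 1.66 × 7.14% = 16.6024%.
Cost of preferred: Rp = 4.61 / 59.17 = 7.7911%.
Market value of equity E = 24.66 × 46.88m = 1156.0608m.
Total capital V = 1156.0608 + 157 + 877 + 789 = 2979.0608.
Equity: weight = 1156.0608/2979.0608 = 0.3881; cost = 16.6024%.
Preferred: weight = 157/2979.0608 = 0.0527; cost = 7.7911%.
Private placement notes: weight = 877/2979.0608 = 0.2944; after-tax cost = 5.78% × (1 − 0%) = 5.7800%.
Revolver drawn: weight = 789/2979.0608 = 0.2648; after-tax cost = 4.7% × (1 − 0%) = 4.7000%.
WACC = 0.3881 × 16.6024% + 0.0527 × 7.7911% + 0.2944 × 5.7800% + 0.2648 × 4.7000% = 9.7997%.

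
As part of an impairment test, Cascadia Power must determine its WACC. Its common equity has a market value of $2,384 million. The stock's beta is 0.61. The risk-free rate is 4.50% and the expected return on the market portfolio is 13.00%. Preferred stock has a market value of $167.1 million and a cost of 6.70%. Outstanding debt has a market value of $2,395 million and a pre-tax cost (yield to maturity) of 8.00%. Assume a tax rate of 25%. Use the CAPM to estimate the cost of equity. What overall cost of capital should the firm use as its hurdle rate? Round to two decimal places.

Market risk premium = 13.0% − 4.5% = 8.5%.
Cost of equity via CAPM: Re = 4.5% + 0.61 × 8.5% = 9.6850%.
Total capital V = 2384 + 167.1 + 2395 = 4946.1.
Equity: weight = 2384/4946.1 = 0.4820; cost = 9.685%.
Preferred: weight = 167.1/4946.1 = 0.0338; cost = 6.7%.
Debt: weight = 2395/4946.1 = 0.4842; after-tax cost = 8% × (1 − 25%) = 6.0000%.
WACC = 0.4820 × 9.6850% + 0.0338 × 6.7000% + 0.4842 × 6.0000% = 7.7998%.

7.80%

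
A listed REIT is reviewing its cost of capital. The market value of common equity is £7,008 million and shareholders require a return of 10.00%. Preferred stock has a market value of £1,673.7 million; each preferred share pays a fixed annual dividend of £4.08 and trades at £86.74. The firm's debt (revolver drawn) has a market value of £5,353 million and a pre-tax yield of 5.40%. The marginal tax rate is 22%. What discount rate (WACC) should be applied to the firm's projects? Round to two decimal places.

Cost of preferred: Rp = 4.08 / 86.74 = 4.7037%.
Total capital V = 7008 + 1673.7 + 5353 = 14034.7.
Equity: weight = 7008/14034.7 = 0.4993; cost = 10%.
Preferred: weight = 1673.7/14034.7 = 0.1193; cost = 4.7037%.
Revolver drawn: weight = 5353/14034.7 = 0.3814; after-tax cost = 5.4% × (1 − 22%) = 4.2120%.
WACC = 0.4993 × 10.0000% + 0.1193 × 4.7037% + 0.3814 × 4.2120% = 7.1608%.

7.16%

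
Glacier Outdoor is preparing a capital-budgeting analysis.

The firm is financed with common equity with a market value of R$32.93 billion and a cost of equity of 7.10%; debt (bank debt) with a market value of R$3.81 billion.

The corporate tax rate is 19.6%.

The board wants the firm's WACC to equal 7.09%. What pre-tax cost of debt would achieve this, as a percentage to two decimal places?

Total capital V = 32.93 + 3.81 = 36.74.
Equity weight = 32.93/36.74 = 0.8963.
Bank debt weight = 3.81/36.74 = 0.1037.
Equity contribution = 0.8963 × 7.1% = 6.3637%.
Remaining for debt = 7.09% − 6.3637% = 0.7263%.
Rd × (1 − 19.6%) × 0.1037 = 0.7263%  ⇒  Rd = 8.7109%.

8.71%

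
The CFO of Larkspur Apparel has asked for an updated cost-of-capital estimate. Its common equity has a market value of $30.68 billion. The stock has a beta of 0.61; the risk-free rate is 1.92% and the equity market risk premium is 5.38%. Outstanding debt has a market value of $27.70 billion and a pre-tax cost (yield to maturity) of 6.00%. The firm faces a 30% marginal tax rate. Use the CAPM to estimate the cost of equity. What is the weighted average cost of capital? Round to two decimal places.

4.73%

Cost of equity via CAPM: Re = 1.92% + 0.61 × 5.38% = 5.2018%.
Total capital V = 30.68 + 27.7 = 58.38.
Equity: weight = 30.68/58.38 = 0.5255; cost = 5.2018%.
Debt: weight = 27.7/58.38 = 0.4745; after-tax cost = 6% × (1 − 30%) = 4.2000%.
WACC = 0.5255 × 5.2018% + 0.4745 × 4.2000% = 4.7265%.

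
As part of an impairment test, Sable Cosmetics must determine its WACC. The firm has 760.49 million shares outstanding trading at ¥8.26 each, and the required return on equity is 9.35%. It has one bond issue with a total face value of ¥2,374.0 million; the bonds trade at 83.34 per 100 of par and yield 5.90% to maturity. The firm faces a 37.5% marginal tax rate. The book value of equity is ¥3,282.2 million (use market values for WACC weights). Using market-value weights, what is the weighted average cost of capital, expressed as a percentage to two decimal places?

7.99%

Market value of equity E = 8.26 × 760.49m = 6281.6474m. Market value of debt D = 2374m × 83.34/100 = 1978.4916m.
Total capital V = 6281.6474 + 1978.4916 = 8260.139.
Equity: weight = 6281.6474/8260.139 = 0.7605; cost = 9.35%.
Bonds outstanding: weight = 1978.4916/8260.139 = 0.2395; after-tax cost = 5.9% × (1 − 37.5%) = 3.6875%.
WACC = 0.7605 × 9.3500% + 0.2395 × 3.6875% = 7.9937%.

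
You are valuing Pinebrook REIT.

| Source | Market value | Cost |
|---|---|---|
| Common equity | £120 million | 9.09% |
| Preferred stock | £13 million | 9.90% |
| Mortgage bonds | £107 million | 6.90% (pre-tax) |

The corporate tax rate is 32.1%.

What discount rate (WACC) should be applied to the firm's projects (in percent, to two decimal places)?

Total capital V = 120 + 13 + 107 = 240.
Equity: weight = 120/240 = 0.5000; cost = 9.09%.
Preferred: weight = 13/240 = 0.0542; cost = 9.9%.
Mortgage bonds: weight = 107/240 = 0.4458; after-tax cost = 6.9% × (1 − 32.1%) = 4.6851%.
WACC = 0.5000 × 9.0900% + 0.0542 × 9.9000% + 0.4458 × 4.6851% = 7.1700%.

7.17%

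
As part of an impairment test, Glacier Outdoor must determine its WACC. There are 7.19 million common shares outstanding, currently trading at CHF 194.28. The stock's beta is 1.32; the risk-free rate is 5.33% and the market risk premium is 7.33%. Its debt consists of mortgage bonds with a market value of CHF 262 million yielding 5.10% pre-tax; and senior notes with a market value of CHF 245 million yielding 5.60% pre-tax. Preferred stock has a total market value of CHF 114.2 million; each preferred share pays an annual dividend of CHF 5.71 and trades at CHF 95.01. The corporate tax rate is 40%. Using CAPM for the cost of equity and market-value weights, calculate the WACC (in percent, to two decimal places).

11.53%

Cost of equity via CAPM: Re = 5.33% + 1.32 × 7.33% = 15.0056%.
Cost of preferred: Rp = 5.71 / 95.01 = 6.0099%.
Market value of equity E = 194.28 × 7.19m = 1396.8732m.
Total capital V = 1396.8732 + 114.2 + 262 + 245 = 2018.0732.
Equity: weight = 1396.8732/2018.0732 = 0.6922; cost = 15.0056%.
Preferred: weight = 114.2/2018.0732 = 0.0566; cost = 6.0099%.
Mortgage bonds: weight = 262/2018.0732 = 0.1298; after-tax cost = 5.1% × (1 − 40%) = 3.0600%.
Senior notes: weight = 245/2018.0732 = 0.1214; after-tax cost = 5.6% × (1 − 40%) = 3.3600%.
WACC = 0.6922 × 15.0056% + 0.0566 × 6.0099% + 0.1298 × 3.0600% + 0.1214 × 3.3600% = 11.5319%.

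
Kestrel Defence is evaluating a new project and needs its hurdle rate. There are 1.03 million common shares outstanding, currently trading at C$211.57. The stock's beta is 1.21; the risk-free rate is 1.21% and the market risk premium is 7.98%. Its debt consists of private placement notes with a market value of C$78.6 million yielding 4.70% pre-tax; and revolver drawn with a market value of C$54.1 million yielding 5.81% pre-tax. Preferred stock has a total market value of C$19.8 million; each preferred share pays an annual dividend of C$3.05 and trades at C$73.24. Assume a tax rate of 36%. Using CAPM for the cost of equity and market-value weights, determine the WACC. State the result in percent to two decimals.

7.80%

Cost of equity via CAPM: Re = 1.21% + 1.21 × 7.98% = 10.8658%.
Cost of preferred: Rp = 3.05 / 73.24 = 4.1644%.
Market value of equity E = 211.57 × 1.03m = 217.9171m.
Total capital V = 217.9171 + 19.8 + 78.6 + 54.1 = 370.4171.
Equity: weight = 217.9171/370.4171 = 0.5883; cost = 10.8658%.
Preferred: weight = 19.8/370.4171 = 0.0535; cost = 4.1644%.
Private placement notes: weight = 78.6/370.4171 = 0.2122; after-tax cost = 4.7% × (1 − 36%) = 3.0080%.
Revolver drawn: weight = 54.1/370.4171 = 0.1461; after-tax cost = 5.81% × (1 − 36%) = 3.7184%.
WACC = 0.5883 × 10.8658% + 0.0535 × 4.1644% + 0.2122 × 3.0080% + 0.1461 × 3.7184% = 7.7963%.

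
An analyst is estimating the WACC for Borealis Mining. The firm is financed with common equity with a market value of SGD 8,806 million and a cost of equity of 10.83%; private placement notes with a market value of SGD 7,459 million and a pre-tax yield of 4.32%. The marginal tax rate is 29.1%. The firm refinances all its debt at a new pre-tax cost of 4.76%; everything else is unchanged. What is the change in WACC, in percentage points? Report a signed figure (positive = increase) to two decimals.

+0.14 pp

Current WACC:
Total capital V = 8806 + 7459 = 16265.
Equity: weight = 8806/16265 = 0.5414; cost = 10.83%.
Private placement notes: weight = 7459/16265 = 0.4586; after-tax cost = 4.32% × (1 − 29.1%) = 3.0629%.
WACC = 0.5414 × 10.8300% + 0.4586 × 3.0629% = 7.2681%.
After the change:
Total capital V = 8806 + 7459 = 16265.
Equity: weight = 8806/16265 = 0.5414; cost = 10.83%.
Private placement notes: weight = 7459/16265 = 0.4586; after-tax cost = 4.76% × (1 − 29.1%) = 3.3748%.
WACC = 0.5414 × 10.8300% + 0.4586 × 3.3748% = 7.4111%.
Change in WACC = 7.4111% − 7.2681% = 0.1431 pp.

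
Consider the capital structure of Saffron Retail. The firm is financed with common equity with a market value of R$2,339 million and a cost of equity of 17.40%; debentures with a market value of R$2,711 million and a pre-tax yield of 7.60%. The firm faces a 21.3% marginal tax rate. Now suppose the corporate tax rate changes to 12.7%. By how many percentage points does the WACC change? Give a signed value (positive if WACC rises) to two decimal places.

+0.35 pp

Current WACC:
Total capital V = 2339 + 2711 = 5050.
Equity: weight = 2339/5050 = 0.4632; cost = 17.4%.
Debentures: weight = 2711/5050 = 0.5368; after-tax cost = 7.6% × (1 − 21.3%) = 5.9812%.
WACC = 0.4632 × 17.4000% + 0.5368 × 5.9812% = 11.2700%.
After the change:
Total capital V = 2339 + 2711 = 5050.
Equity: weight = 2339/5050 = 0.4632; cost = 17.4%.
Debentures: weight = 2711/5050 = 0.5368; after-tax cost = 7.6% × (1 − 12.7%) = 6.6348%.
WACC = 0.4632 × 17.4000% + 0.5368 × 6.6348% = 11.6209%.
Change in WACC = 11.6209% − 11.2700% = 0.3509 pp.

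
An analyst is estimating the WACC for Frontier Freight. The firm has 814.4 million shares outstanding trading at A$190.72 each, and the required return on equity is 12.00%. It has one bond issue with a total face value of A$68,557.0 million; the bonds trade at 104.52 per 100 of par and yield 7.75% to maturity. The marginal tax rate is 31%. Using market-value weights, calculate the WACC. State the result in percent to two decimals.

9.90%

Market value of equity E = 190.72 × 814.4m = 155322.368m. Market value of debt D = 68557m × 104.52/100 = 71655.7764m.
Total capital V = 155322.368 + 71655.7764 = 226978.1444.
Equity: weight = 155322.368/226978.1444 = 0.6843; cost = 12%.
Bonds outstanding: weight = 71655.7764/226978.1444 = 0.3157; after-tax cost = 7.75% × (1 − 31%) = 5.3475%.
WACC = 0.6843 × 12.0000% + 0.3157 × 5.3475% = 9.8998%.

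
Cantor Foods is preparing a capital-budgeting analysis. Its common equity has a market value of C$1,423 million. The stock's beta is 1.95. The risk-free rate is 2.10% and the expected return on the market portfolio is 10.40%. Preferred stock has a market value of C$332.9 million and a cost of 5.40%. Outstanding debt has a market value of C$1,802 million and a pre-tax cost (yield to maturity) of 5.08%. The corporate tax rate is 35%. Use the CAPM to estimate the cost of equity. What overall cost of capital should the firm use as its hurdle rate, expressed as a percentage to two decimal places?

Market risk premium = 10.4% − 2.1% = 8.3%.
Cost of equity via CAPM: Re = 2.1% + 1.95 × 8.3% = 18.2850%.
Total capital V = 1423 + 332.9 + 1802 = 3557.9.
Equity: weight = 1423/3557.9 = 0.4000; cost = 18.285%.
Preferred: weight = 332.9/3557.9 = 0.0936; cost = 5.4%.
Debt: weight = 1802/3557.9 = 0.5065; after-tax cost = 5.08% × (1 − 35%) = 3.3020%.
WACC = 0.4000 × 18.2850% + 0.0936 × 5.4000% + 0.5065 × 3.3020% = 9.4908%.

9.49%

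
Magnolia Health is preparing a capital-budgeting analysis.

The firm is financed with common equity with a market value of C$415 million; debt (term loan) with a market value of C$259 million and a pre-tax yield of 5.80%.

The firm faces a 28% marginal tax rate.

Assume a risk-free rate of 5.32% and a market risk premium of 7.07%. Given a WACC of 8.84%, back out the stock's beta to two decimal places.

0.91

Total capital V = 415 + 259 = 674.
Equity weight = 415/674 = 0.6157.
Term loan weight = 259/674 = 0.3843.
Debt contribution = 0.3843 × 5.8% × (1 − 28%) = 1.6047%.
Required equity contribution = 8.84% − 1.6047% = 7.2353%  ⇒  Re = 11.7508%.
CAPM: 11.7508% = 5.32% + β × 7.07%  ⇒  β = 0.9096.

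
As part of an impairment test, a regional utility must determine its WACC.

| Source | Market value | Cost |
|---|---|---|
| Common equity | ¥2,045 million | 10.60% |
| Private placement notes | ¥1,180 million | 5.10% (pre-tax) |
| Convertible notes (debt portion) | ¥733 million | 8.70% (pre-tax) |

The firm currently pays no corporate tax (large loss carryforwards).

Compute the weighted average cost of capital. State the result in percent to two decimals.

8.61%

Total capital V = 2045 + 1180 + 733 = 3958.
Equity: weight = 2045/3958 = 0.5167; cost = 10.6%.
Private placement notes: weight = 1180/3958 = 0.2981; after-tax cost = 5.1% × (1 − 0%) = 5.1000%.
Convertible notes (debt portion): weight = 733/3958 = 0.1852; after-tax cost = 8.7% × (1 − 0%) = 8.7000%.
WACC = 0.5167 × 10.6000% + 0.2981 × 5.1000% + 0.1852 × 8.7000% = 8.6084%.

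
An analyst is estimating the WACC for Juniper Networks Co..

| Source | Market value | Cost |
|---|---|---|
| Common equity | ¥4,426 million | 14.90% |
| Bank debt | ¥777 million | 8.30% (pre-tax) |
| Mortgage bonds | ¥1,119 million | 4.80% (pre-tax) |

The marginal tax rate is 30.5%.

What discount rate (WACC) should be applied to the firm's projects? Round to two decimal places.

Total capital V = 4426 + 777 + 1119 = 6322.
Equity: weight = 4426/6322 = 0.7001; cost = 14.9%.
Bank debt: weight = 777/6322 = 0.1229; after-tax cost = 8.3% × (1 − 30.5%) = 5.7685%.
Mortgage bonds: weight = 1119/6322 = 0.1770; after-tax cost = 4.8% × (1 − 30.5%) = 3.3360%.
WACC = 0.7001 × 14.9000% + 0.1229 × 5.7685% + 0.1770 × 3.3360% = 11.7309%.

11.73%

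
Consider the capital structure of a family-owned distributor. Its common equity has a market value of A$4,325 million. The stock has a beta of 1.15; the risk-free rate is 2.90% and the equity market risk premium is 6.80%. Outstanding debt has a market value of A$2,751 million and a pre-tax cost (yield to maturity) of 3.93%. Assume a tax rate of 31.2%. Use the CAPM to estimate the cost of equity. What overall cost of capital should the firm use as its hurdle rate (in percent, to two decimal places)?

Cost of equity via CAPM: Re = 2.9% + 1.15 × 6.8% = 10.7200%.
Total capital V = 4325 + 2751 = 7076.
Equity: weight = 4325/7076 = 0.6112; cost = 10.72%.
Debt: weight = 2751/7076 = 0.3888; after-tax cost = 3.93% × (1 − 31.2%) = 2.7038%.
WACC = 0.6112 × 10.7200% + 0.3888 × 2.7038% = 7.6035%.

7.60%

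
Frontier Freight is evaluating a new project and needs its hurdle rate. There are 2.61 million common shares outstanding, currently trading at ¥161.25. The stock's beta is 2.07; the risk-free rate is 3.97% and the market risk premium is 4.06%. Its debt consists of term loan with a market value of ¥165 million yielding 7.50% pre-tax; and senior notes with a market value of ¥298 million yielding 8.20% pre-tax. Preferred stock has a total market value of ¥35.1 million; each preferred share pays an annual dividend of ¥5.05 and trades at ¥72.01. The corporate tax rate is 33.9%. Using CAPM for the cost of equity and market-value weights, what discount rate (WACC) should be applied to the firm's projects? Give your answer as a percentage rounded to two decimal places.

Cost of equity via CAPM: Re = 3.97% + 2.07 × 4.06% = 12.3742%.
Cost of preferred: Rp = 5.05 / 72.01 = 7.0129%.
Market value of equity E = 161.25 × 2.61m = 420.8625m.
Total capital V = 420.8625 + 35.1 + 165 + 298 = 918.9625.
Equity: weight = 420.8625/918.9625 = 0.4580; cost = 12.3742%.
Preferred: weight = 35.1/918.9625 = 0.0382; cost = 7.0129%.
Term loan: weight = 165/918.9625 = 0.1796; after-tax cost = 7.5% × (1 − 33.9%) = 4.9575%.
Senior notes: weight = 298/918.9625 = 0.3243; after-tax cost = 8.2% × (1 − 33.9%) = 5.4202%.
WACC = 0.4580 × 12.3742% + 0.0382 × 7.0129% + 0.1796 × 4.9575% + 0.3243 × 5.4202% = 8.5827%.

8.58%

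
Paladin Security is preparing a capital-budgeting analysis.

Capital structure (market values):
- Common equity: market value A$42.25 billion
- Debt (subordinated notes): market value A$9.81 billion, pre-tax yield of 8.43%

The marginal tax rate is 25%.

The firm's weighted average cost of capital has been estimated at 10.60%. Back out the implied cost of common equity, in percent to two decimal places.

Total capital V = 42.25 + 9.81 = 52.06.
Equity weight = 42.25/52.06 = 0.8116.
Subordinated notes weight = 9.81/52.06 = 0.1884.
Debt contribution = 0.1884 × 8.43% × (1 − 25%) = 1.1914%.
Required equity contribution = 10.6% − 1.1914% = 9.4086%.
Re = 9.4086% / 0.8116 = 11.5932%.

11.59%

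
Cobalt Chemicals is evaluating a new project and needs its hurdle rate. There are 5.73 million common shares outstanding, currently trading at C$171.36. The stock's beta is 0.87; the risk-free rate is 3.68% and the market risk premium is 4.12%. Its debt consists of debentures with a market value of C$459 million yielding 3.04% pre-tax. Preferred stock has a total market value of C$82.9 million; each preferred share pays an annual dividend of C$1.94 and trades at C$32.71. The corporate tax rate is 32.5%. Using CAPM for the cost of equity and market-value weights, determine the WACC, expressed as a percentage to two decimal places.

Cost of equity via CAPM: Re = 3.68% + 0.87 × 4.12% = 7.2644%.
Cost of preferred: Rp = 1.94 / 32.71 = 5.9309%.
Market value of equity E = 171.36 × 5.73m = 981.8928m.
Total capital V = 981.8928 + 82.9 + 459 = 1523.7928.
Equity: weight = 981.8928/1523.7928 = 0.6444; cost = 7.2644%.
Preferred: weight = 82.9/1523.7928 = 0.0544; cost = 5.9309%.
Debentures: weight = 459/1523.7928 = 0.3012; after-tax cost = 3.04% × (1 − 32.5%) = 2.0520%.
WACC = 0.6444 × 7.2644% + 0.0544 × 5.9309% + 0.3012 × 2.0520% = 5.6218%.

5.62%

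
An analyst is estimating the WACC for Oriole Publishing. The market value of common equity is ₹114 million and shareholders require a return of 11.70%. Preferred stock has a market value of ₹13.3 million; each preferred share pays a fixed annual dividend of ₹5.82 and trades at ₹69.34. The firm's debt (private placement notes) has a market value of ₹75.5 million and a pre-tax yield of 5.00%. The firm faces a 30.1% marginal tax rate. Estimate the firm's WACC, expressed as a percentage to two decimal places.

8.43%

Cost of preferred: Rp = 5.82 / 69.34 = 8.3934%.
Total capital V = 114 + 13.3 + 75.5 = 202.8.
Equity: weight = 114/202.8 = 0.5621; cost = 11.7%.
Preferred: weight = 13.3/202.8 = 0.0656; cost = 8.3934%.
Private placement notes: weight = 75.5/202.8 = 0.3723; after-tax cost = 5% × (1 − 30.1%) = 3.4950%.
WACC = 0.5621 × 11.7000% + 0.0656 × 8.3934% + 0.3723 × 3.4950% = 8.4285%.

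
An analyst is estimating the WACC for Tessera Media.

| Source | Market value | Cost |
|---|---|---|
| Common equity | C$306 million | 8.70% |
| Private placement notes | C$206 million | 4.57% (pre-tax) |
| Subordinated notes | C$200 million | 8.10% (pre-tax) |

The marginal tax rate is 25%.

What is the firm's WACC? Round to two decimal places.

Total capital V = 306 + 206 + 200 = 712.
Equity: weight = 306/712 = 0.4298; cost = 8.7%.
Private placement notes: weight = 206/712 = 0.2893; after-tax cost = 4.57% × (1 − 25%) = 3.4275%.
Subordinated notes: weight = 200/712 = 0.2809; after-tax cost = 8.1% × (1 − 25%) = 6.0750%.
WACC = 0.4298 × 8.7000% + 0.2893 × 3.4275% + 0.2809 × 6.0750% = 6.4372%.

6.44%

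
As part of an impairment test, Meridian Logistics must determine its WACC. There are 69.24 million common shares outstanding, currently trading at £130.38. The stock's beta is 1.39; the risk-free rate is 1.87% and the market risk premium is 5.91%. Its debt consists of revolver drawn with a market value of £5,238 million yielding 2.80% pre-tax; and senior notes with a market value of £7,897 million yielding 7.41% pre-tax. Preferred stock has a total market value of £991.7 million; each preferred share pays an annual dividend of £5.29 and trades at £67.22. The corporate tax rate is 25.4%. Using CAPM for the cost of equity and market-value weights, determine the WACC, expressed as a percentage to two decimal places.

Cost of equity via CAPM: Re = 1.87% + 1.39 × 5.91% = 10.0849%.
Cost of preferred: Rp = 5.29 / 67.22 = 7.8697%.
Market value of equity E = 130.38 × 69.24m = 9027.5112m.
Total capital V = 9027.5112 + 991.7 + 5238 + 7897 = 23154.2112.
Equity: weight = 9027.5112/23154.2112 = 0.3899; cost = 10.0849%.
Preferred: weight = 991.7/23154.2112 = 0.0428; cost = 7.8697%.
Revolver drawn: weight = 5238/23154.2112 = 0.2262; after-tax cost = 2.8% × (1 − 25.4%) = 2.0888%.
Senior notes: weight = 7897/23154.2112 = 0.3411; after-tax cost = 7.41% × (1 − 25.4%) = 5.5279%.
WACC = 0.3899 × 10.0849% + 0.0428 × 7.8697% + 0.2262 × 2.0888% + 0.3411 × 5.5279% = 6.6269%.

6.63%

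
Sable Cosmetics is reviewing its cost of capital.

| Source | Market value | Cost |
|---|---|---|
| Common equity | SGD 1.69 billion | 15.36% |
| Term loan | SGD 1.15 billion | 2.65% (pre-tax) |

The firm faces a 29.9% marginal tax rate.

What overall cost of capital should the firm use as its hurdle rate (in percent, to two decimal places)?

9.89%

Total capital V = 1.69 + 1.15 = 2.84.
Equity: weight = 1.69/2.84 = 0.5951; cost = 15.36%.
Term loan: weight = 1.15/2.84 = 0.4049; after-tax cost = 2.65% × (1 − 29.9%) = 1.8577%.
WACC = 0.5951 × 15.3600% + 0.4049 × 1.8577% = 9.8925%.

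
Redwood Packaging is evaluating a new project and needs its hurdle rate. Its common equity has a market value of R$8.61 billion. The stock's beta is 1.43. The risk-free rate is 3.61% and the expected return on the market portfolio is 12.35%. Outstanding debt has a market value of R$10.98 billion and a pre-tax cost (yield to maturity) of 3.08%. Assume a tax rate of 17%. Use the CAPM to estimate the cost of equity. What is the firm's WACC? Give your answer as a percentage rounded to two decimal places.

8.51%

Market risk premium = 12.35% − 3.61% = 8.74%.
Cost of equity via CAPM: Re = 3.61% + 1.43 × 8.74% = 16.1082%.
Total capital V = 8.61 + 10.98 = 19.59.
Equity: weight = 8.61/19.59 = 0.4395; cost = 16.1082%.
Debt: weight = 10.98/19.59 = 0.5605; after-tax cost = 3.08% × (1 − 17%) = 2.5564%.
WACC = 0.4395 × 16.1082% + 0.5605 × 2.5564% = 8.5126%.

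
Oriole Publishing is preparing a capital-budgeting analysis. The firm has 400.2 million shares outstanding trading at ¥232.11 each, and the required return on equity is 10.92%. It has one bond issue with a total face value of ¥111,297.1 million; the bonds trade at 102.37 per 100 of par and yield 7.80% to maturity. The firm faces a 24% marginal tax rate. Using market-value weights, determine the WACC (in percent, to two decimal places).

8.17%

Market value of equity E = 232.11 × 400.2m = 92890.422m. Market value of debt D = 111297.1m × 102.37/100 = 113934.84127m.
Total capital V = 92890.422 + 113934.84127 = 206825.26327.
Equity: weight = 92890.422/206825.26327 = 0.4491; cost = 10.92%.
Bonds outstanding: weight = 113934.84127/206825.26327 = 0.5509; after-tax cost = 7.8% × (1 − 24%) = 5.9280%.
WACC = 0.4491 × 10.9200% + 0.5509 × 5.9280% = 8.1700%.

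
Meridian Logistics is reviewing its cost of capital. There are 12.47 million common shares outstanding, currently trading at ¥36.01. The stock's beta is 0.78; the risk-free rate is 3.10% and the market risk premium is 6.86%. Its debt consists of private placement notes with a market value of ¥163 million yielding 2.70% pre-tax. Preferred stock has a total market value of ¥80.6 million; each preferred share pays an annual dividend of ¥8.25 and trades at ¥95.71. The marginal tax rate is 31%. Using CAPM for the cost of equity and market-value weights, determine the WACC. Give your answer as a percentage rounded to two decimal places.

6.92%

Cost of equity via CAPM: Re = 3.1% + 0.78 × 6.86% = 8.4508%.
Cost of preferred: Rp = 8.25 / 95.71 = 8.6198%.
Market value of equity E = 36.01 × 12.47m = 449.0447m.
Total capital V = 449.0447 + 80.6 + 163 = 692.6447.
Equity: weight = 449.0447/692.6447 = 0.6483; cost = 8.4508%.
Preferred: weight = 80.6/692.6447 = 0.1164; cost = 8.6198%.
Private placement notes: weight = 163/692.6447 = 0.2353; after-tax cost = 2.7% × (1 − 31%) = 1.8630%.
WACC = 0.6483 × 8.4508% + 0.1164 × 8.6198% + 0.2353 × 1.8630% = 6.9202%.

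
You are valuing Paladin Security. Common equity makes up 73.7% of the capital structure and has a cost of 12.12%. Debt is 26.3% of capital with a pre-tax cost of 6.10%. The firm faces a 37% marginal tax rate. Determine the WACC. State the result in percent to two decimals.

After-tax cost of debt = 6.1% × (1 − 37%) = 3.8430%.
WACC = 0.737 × 12.1200% + 0.263 × 3.8430% = 9.9431%.

9.94%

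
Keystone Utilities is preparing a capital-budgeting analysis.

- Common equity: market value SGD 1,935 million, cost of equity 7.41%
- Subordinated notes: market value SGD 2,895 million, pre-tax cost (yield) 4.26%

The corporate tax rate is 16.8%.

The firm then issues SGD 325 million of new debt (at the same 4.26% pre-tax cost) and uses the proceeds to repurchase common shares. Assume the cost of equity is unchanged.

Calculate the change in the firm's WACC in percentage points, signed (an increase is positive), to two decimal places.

Current WACC:
Total capital V = 1935 + 2895 = 4830.
Equity: weight = 1935/4830 = 0.4006; cost = 7.41%.
Subordinated notes: weight = 2895/4830 = 0.5994; after-tax cost = 4.26% × (1 − 16.8%) = 3.5443%.
WACC = 0.4006 × 7.4100% + 0.5994 × 3.5443% = 5.0930%.
After the change:
Total capital V = 1610 + 3220 = 4830.
Equity: weight = 1610/4830 = 0.3333; cost = 7.41%.
Subordinated notes: weight = 3220/4830 = 0.6667; after-tax cost = 4.26% × (1 − 16.8%) = 3.5443%.
WACC = 0.3333 × 7.4100% + 0.6667 × 3.5443% = 4.8329%.
Change in WACC = 4.8329% − 5.0930% = -0.2601 pp.

-0.26 pp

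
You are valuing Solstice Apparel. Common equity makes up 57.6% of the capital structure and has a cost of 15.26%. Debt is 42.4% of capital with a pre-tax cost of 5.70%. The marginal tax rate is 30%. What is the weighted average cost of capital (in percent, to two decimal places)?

After-tax cost of debt = 5.7% × (1 − 30%) = 3.9900%.
WACC = 0.576 × 15.2600% + 0.424 × 3.9900% = 10.4815%.

10.48%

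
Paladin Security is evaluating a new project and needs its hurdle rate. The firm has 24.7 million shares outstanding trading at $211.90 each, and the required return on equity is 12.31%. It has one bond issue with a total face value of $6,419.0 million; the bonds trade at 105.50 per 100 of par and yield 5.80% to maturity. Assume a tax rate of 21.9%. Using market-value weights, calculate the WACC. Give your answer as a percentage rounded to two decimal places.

7.92%

Market value of equity E = 211.9 × 24.7m = 5233.93m. Market value of debt D = 6419m × 105.5/100 = 6772.045m.
Total capital V = 5233.93 + 6772.045 = 12005.975.
Equity: weight = 5233.93/12005.975 = 0.4359; cost = 12.31%.
Bonds outstanding: weight = 6772.045/12005.975 = 0.5641; after-tax cost = 5.8% × (1 − 21.9%) = 4.5298%.
WACC = 0.4359 × 12.3100% + 0.5641 × 4.5298% = 7.9215%.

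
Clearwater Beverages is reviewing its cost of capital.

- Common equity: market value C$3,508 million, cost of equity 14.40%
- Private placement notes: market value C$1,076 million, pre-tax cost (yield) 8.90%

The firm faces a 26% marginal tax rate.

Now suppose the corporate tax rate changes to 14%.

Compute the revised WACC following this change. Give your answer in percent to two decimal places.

After the change:
Total capital V = 3508 + 1076 = 4584.
Equity: weight = 3508/4584 = 0.7653; cost = 14.4%.
Private placement notes: weight = 1076/4584 = 0.2347; after-tax cost = 8.9% × (1 − 14%) = 7.6540%.
WACC = 0.7653 × 14.4000% + 0.2347 × 7.6540% = 12.8165%.

12.82%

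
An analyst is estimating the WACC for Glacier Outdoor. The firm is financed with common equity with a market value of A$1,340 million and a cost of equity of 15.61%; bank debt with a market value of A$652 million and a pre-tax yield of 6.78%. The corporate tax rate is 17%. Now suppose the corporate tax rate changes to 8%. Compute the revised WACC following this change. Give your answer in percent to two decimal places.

After the change:
Total capital V = 1340 + 652 = 1992.
Equity: weight = 1340/1992 = 0.6727; cost = 15.61%.
Bank debt: weight = 652/1992 = 0.3273; after-tax cost = 6.78% × (1 − 8%) = 6.2376%.
WACC = 0.6727 × 15.6100% + 0.3273 × 6.2376% = 12.5423%.

12.54%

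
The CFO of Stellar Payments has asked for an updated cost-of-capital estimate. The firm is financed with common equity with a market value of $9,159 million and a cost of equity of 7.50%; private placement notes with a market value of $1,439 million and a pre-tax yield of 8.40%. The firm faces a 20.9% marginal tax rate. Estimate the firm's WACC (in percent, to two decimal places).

Total capital V = 9159 + 1439 = 10598.
Equity: weight = 9159/10598 = 0.8642; cost = 7.5%.
Private placement notes: weight = 1439/10598 = 0.1358; after-tax cost = 8.4% × (1 − 20.9%) = 6.6444%.
WACC = 0.8642 × 7.5000% + 0.1358 × 6.6444% = 7.3838%.

7.38%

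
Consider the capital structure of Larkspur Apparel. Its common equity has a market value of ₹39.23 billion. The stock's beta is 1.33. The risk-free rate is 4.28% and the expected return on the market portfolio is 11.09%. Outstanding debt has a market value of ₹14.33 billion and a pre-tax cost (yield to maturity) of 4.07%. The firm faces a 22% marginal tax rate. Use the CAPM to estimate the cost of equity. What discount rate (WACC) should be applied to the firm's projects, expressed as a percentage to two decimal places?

10.62%

Market risk premium = 11.09% − 4.28% = 6.81%.
Cost of equity via CAPM: Re = 4.28% + 1.33 × 6.81% = 13.3373%.
Total capital V = 39.23 + 14.33 = 53.56.
Equity: weight = 39.23/53.56 = 0.7324; cost = 13.3373%.
Debt: weight = 14.33/53.56 = 0.2676; after-tax cost = 4.07% × (1 − 22%) = 3.1746%.
WACC = 0.7324 × 13.3373% + 0.2676 × 3.1746% = 10.6183%.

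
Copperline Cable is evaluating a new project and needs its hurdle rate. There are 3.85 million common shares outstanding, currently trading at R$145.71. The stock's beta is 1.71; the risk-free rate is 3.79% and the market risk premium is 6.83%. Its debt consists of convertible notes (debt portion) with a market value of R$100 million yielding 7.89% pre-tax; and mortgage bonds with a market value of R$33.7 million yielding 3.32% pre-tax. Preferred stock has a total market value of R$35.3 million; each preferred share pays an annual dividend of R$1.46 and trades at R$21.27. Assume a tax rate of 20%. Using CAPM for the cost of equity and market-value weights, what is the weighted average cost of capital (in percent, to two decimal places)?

13.21%

Cost of equity via CAPM: Re = 3.79% + 1.71 × 6.83% = 15.4693%.
Cost of preferred: Rp = 1.46 / 21.27 = 6.8641%.
Market value of equity E = 145.71 × 3.85m = 560.9835m.
Total capital V = 560.9835 + 35.3 + 100 + 33.7 = 729.9835.
Equity: weight = 560.9835/729.9835 = 0.7685; cost = 15.4693%.
Preferred: weight = 35.3/729.9835 = 0.0484; cost = 6.8641%.
Convertible notes (debt portion): weight = 100/729.9835 = 0.1370; after-tax cost = 7.89% × (1 − 20%) = 6.3120%.
Mortgage bonds: weight = 33.7/729.9835 = 0.0462; after-tax cost = 3.32% × (1 − 20%) = 2.6560%.
WACC = 0.7685 × 15.4693% + 0.0484 × 6.8641% + 0.1370 × 6.3120% + 0.0462 × 2.6560% = 13.2072%.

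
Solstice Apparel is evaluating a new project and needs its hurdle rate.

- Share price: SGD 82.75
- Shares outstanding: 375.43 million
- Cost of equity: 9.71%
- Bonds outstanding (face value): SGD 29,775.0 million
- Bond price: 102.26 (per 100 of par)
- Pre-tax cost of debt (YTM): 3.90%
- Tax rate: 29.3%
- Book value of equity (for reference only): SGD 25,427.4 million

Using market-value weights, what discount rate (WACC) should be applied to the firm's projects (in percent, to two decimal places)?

Market value of equity E = 82.75 × 375.43m = 31066.8325m. Market value of debt D = 29775m × 102.26/100 = 30447.915m.
Total capital V = 31066.8325 + 30447.915 = 61514.7475.
Equity: weight = 31066.8325/61514.7475 = 0.5050; cost = 9.71%.
Bonds outstanding: weight = 30447.915/61514.7475 = 0.4950; after-tax cost = 3.9% × (1 − 29.3%) = 2.7573%.
WACC = 0.5050 × 9.7100% + 0.4950 × 2.7573% = 6.2686%.

6.27%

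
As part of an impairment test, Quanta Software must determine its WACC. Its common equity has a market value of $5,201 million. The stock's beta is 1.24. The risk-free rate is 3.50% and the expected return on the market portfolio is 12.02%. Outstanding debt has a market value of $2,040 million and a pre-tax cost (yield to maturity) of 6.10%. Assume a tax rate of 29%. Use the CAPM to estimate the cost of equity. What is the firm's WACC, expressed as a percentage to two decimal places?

11.32%

Market risk premium = 12.02% − 3.5% = 8.52%.
Cost of equity via CAPM: Re = 3.5% + 1.24 × 8.52% = 14.0648%.
Total capital V = 5201 + 2040 = 7241.
Equity: weight = 5201/7241 = 0.7183; cost = 14.0648%.
Debt: weight = 2040/7241 = 0.2817; after-tax cost = 6.1% × (1 − 29%) = 4.3310%.
WACC = 0.7183 × 14.0648% + 0.2817 × 4.3310% = 11.3225%.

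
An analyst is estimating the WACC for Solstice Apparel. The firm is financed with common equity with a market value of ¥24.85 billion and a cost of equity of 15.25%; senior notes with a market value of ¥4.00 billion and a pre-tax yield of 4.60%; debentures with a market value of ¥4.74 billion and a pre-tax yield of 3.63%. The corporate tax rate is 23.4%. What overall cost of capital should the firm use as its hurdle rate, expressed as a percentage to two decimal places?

Total capital V = 24.85 + 4 + 4.74 = 33.59.
Equity: weight = 24.85/33.59 = 0.7398; cost = 15.25%.
Senior notes: weight = 4/33.59 = 0.1191; after-tax cost = 4.6% × (1 − 23.4%) = 3.5236%.
Debentures: weight = 4.74/33.59 = 0.1411; after-tax cost = 3.63% × (1 − 23.4%) = 2.7806%.
WACC = 0.7398 × 15.2500% + 0.1191 × 3.5236% + 0.1411 × 2.7806% = 12.0940%.

12.09%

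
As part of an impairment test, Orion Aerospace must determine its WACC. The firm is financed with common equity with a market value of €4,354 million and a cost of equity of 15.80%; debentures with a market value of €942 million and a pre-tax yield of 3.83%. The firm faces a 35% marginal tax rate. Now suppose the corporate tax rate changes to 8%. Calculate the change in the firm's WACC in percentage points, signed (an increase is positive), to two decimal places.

+0.18 pp

Current WACC:
Total capital V = 4354 + 942 = 5296.
Equity: weight = 4354/5296 = 0.8221; cost = 15.8%.
Debentures: weight = 942/5296 = 0.1779; after-tax cost = 3.83% × (1 − 35%) = 2.4895%.
WACC = 0.8221 × 15.8000% + 0.1779 × 2.4895% = 13.4325%.
After the change:
Total capital V = 4354 + 942 = 5296.
Equity: weight = 4354/5296 = 0.8221; cost = 15.8%.
Debentures: weight = 942/5296 = 0.1779; after-tax cost = 3.83% × (1 − 8%) = 3.5236%.
WACC = 0.8221 × 15.8000% + 0.1779 × 3.5236% = 13.6164%.
Change in WACC = 13.6164% − 13.4325% = 0.1839 pp.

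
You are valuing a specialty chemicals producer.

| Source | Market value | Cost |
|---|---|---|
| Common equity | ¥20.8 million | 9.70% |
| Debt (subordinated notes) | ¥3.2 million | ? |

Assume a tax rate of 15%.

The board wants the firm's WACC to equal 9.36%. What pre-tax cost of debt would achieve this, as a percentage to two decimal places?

8.41%

Total capital V = 20.8 + 3.2 = 24.
Equity weight = 20.8/24 = 0.8667.
Subordinated notes weight = 3.2/24 = 0.1333.
Equity contribution = 0.8667 × 9.7% = 8.4067%.
Remaining for debt = 9.36% − 8.4067% = 0.9533%.
Rd × (1 − 15%) × 0.1333 = 0.9533%  ⇒  Rd = 8.4118%.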